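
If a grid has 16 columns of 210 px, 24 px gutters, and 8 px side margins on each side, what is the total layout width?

3736 px

Total width: 2·8 + 16·210 + 15·24 = 3736 px.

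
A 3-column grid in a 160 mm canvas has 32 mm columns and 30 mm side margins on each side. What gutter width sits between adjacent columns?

2 mm

Take off 60 mm of margins, leaving 100 mm.
Columns use 96 mm, leaving 4 mm across 2 gutters = 2 mm each.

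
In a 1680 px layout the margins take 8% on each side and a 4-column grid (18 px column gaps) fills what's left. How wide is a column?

Each margin = 8% of 1680 = 134.4 px; content = 1680 − 2·134.4 = 1411.2 px.
4 columns + 3 column gaps: 4c + 3·18 = 1411.2.
4c = 1411.2 − 54 = 1357.2, so c = 339.3 px.

339.3 px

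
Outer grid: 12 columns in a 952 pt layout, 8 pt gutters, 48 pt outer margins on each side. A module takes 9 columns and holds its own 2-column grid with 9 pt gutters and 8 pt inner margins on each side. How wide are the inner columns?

307.5 pt

Take off 96 pt of margins, leaving 856 pt.
12c + 11·8 = 856 → 12c = 768 → c = 64 pt.
Span of 9: 9·64 + 8·8 = 576 + 64 = 640 pt.
Inner content = 640 − 2·8 = 624 pt.
2 columns + 1 gutter: 2d + 1·9 = 624.
2d = 624 − 9 = 615, so d = 307.5 pt.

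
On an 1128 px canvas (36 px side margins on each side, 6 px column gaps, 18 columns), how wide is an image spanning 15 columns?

Subtract both margins: 1128 − 2·36 = 1056 px.
18 columns + 17 column gaps: 18c + 17·6 = 1056.
18c = 1056 − 102 = 954, so c = 53 px.
15-column span = 15·53 + 14·6 = 879 px.

879 px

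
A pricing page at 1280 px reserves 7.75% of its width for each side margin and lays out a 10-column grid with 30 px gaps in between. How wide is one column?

81.16 px

Each margin = 7.75% of 1280 = 99.2 px; content = 1280 − 2·99.2 = 1081.6 px.
10 columns + 9 gaps: 10c + 9·30 = 1081.6.
10c = 1081.6 − 270 = 811.6, so c = 81.16 px.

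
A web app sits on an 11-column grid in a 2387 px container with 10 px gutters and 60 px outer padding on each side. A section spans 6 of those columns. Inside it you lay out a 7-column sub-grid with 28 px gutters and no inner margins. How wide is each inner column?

Take off 120 px of margins, leaving 2267 px.
11 columns + 10 gutters: 11c + 10·10 = 2267.
11c = 2267 − 100 = 2167, so c = 197 px.
6-column span = 6·197 + 5·10 = 1232 px.
Subtracting 6 gutters of 28 leaves 1064 for 7 columns, so d = 152 px.

152 px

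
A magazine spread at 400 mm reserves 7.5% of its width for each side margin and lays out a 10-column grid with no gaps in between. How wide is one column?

400 × (1 − 2·7.5%) = 400 × 85% = 340 mm for the columns.
10c = 340 → c = 34 mm.

34 mm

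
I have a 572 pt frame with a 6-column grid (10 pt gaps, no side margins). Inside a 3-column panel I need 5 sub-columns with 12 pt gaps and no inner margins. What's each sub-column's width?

6 columns + 5 gaps: 6c + 5·10 = 572.
6c = 572 − 50 = 522, so c = 87 pt.
Span of 3: 3·87 + 2·10 = 261 + 20 = 281 pt.
5d + 4·12 = 281 → 5d = 233 → d = 46.6 pt.

46.6 pt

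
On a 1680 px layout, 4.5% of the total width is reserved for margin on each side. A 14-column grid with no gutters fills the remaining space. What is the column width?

109.2 px

Margins: 4.5% × 1680 = 75.6 px each, so content = 1680 − 151.2 = 1528.8 px.
With no gutters, each column is 1528.8/14 = 109.2 px.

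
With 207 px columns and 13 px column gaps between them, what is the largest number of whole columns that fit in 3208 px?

k columns need k·207 + (k−1)·13 = k·220 − 13.
k·220 − 13 ≤ 3208 → k ≤ 3221 / 220 ≈ 14.64, so k = 14.

14 columns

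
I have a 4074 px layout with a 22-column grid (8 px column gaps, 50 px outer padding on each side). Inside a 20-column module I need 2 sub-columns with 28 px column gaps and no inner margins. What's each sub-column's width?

1792 px

Outer content = 4074 − 2·50 = 3974 px.
Subtracting 21 column gaps of 8 leaves 3806 for 22 columns, so c = 173 px.
20-column span = 20·173 + 19·8 = 3612 px.
3612 − 1·28 = 3584; ÷2 gives d = 1792 px.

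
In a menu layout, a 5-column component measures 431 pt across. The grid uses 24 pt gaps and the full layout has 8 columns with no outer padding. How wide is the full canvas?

704 pt

5 columns + 4 gaps: 5c + 4·24 = 431.
5c = 431 − 96 = 335, so c = 67 pt.
Total width: 8·67 + 7·24 = 704 pt.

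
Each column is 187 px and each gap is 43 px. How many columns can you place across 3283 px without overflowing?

14 columns

Each extra column adds 187 + 43 = 230 px.
(3283 + 43) / 230 = 14.46, so 14 columns fit.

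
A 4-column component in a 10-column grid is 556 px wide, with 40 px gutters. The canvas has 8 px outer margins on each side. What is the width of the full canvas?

1466 px

4 columns + 3 gutters: 4c + 3·40 = 556.
4c = 556 − 120 = 436, so c = 109 px.
Canvas = 2·8 + 10·109 + 9·40 = 16 + 1090 + 360 = 1466 px.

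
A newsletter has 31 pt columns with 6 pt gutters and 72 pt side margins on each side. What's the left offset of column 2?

Column 2 starts at margin + 1·(column + gutter) = 72 + 1·37 = 109 pt.

109 pt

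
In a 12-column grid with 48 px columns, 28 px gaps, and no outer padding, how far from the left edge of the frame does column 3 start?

Before column 3: 2 columns + 2 gaps.
Offset = 2·(48 + 28) = 2·76 = 152 px.

152 px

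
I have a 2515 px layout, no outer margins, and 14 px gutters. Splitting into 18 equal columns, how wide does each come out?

126.5 px

2515 − 17·14 = 2277; ÷18 gives c = 126.5 px.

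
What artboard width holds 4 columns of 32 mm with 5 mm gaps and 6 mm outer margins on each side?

155 mm

Artboard = 2·6 + 4·32 + 3·5 = 12 + 128 + 15 = 155 mm.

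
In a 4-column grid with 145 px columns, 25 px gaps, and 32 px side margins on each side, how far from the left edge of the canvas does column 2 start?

Each column+gutter stride is 170 px; 1 of them past the 32 px margin is 32 + 170 = 202 px.

202 px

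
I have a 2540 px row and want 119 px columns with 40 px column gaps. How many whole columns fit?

16 columns: 16·119 + 15·40 = 2504 px ≤ 2540.
17 columns: 2663 px > 2540. So 16.

16 columns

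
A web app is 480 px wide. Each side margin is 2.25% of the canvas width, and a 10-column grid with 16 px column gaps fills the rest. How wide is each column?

480 × (1 − 2·2.25%) = 480 × 95.5% = 458.4 px for the columns.
10c + 9·16 = 458.4 → 10c = 314.4 → c = 31.44 px.

31.44 px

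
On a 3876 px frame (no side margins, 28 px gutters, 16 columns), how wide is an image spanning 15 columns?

16c + 15·28 = 3876 → 16c = 3456 → c = 216 px.
15-column span = 15·216 + 14·28 = 3632 px.

3632 px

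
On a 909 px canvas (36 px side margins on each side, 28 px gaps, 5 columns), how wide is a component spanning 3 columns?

491 px

Inside the margins: 909 − 72 = 837 px.
5c + 4·28 = 837 → 5c = 725 → c = 145 px.
Span of 3: 3·145 + 2·28 = 435 + 56 = 491 px.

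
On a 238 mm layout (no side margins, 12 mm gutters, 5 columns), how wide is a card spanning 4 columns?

5 columns + 4 gutters: 5c + 4·12 = 238.
5c = 238 − 48 = 190, so c = 38 mm.
4 columns plus 3 gutters: 152 + 36 = 188 mm.

188 mm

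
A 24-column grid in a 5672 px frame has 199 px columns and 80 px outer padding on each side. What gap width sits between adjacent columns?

Take off 160 px of margins, leaving 5512 px.
24·199 + 23g = 5512 → 23g = 736 → g = 32 px.

32 px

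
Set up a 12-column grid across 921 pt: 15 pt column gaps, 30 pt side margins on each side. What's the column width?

Inside the margins: 921 − 60 = 861 pt.
12 columns + 11 column gaps: 12c + 11·15 = 861.
12c = 861 − 165 = 696, so c = 58 pt.

58 pt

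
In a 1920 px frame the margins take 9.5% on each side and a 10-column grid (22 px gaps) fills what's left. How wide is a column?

Each margin = 9.5% of 1920 = 182.4 px; content = 1920 − 2·182.4 = 1555.2 px.
1555.2 − 9·22 = 1357.2; ÷10 gives c = 135.72 px.

135.72 px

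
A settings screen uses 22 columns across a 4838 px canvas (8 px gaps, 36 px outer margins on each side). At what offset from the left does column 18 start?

3725 px

Content = 4838 − 2·36 = 4766 px.
Subtracting 21 gaps of 8 leaves 4598 for 22 columns, so c = 209 px.
Column 18 starts at margin + 17·(column + gutter) = 36 + 17·217 = 3725 px.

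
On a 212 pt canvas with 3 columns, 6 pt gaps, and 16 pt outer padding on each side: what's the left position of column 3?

140 pt

Content = 212 − 2·16 = 180 pt.
3c + 2·6 = 180 → 3c = 168 → c = 56 pt.
Each column+gutter stride is 62 pt; 2 of them past the 16 pt margin is 16 + 124 = 140 pt.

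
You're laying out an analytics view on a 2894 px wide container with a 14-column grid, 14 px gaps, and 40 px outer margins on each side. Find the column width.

188 px

Inside the margins: 2894 − 80 = 2814 px.
14c + 13·14 = 2814 → 14c = 2632 → c = 188 px.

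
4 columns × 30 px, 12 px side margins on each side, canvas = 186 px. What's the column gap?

14 px

Inside the margins: 186 − 24 = 162 px.
4·30 + 3g = 162 → 3g = 42 → g = 14 px.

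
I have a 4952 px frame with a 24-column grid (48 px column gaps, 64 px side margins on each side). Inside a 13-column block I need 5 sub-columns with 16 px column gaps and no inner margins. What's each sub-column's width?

Outer content = 4952 − 2·64 = 4824 px.
24c + 23·48 = 4824 → 24c = 3720 → c = 155 px.
13 columns plus 12 column gaps: 2015 + 576 = 2591 px.
2591 − 4·16 = 2527; ÷5 gives d = 505.4 px.

505.4 px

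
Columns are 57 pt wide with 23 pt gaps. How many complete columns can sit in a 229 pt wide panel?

Each extra column adds 57 + 23 = 80 pt.
(229 + 23) / 80 = 3.15, so 3 columns fit.

3 columns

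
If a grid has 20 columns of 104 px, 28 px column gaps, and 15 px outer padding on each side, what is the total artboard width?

Artboard = 2·15 + 20·104 + 19·28 = 30 + 2080 + 532 = 2642 px.

2642 px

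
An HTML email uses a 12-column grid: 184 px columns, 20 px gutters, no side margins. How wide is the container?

Summing: 2208 + 220 = 2428 px.

2428 px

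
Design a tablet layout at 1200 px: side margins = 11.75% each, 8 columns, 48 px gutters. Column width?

1200 × (1 − 2·11.75%) = 1200 × 76.5% = 918 px for the columns.
8 columns + 7 gutters: 8c + 7·48 = 918.
8c = 918 − 336 = 582, so c = 72.75 px.

72.75 px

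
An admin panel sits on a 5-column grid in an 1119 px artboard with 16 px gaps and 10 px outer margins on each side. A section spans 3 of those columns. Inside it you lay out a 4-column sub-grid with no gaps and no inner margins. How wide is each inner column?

Subtract both margins: 1119 − 2·10 = 1099 px.
5c + 4·16 = 1099 → 5c = 1035 → c = 207 px.
Span of 3: 3·207 + 2·16 = 621 + 32 = 653 px.
4d = 653 → d = 163.25 px.

163.25 px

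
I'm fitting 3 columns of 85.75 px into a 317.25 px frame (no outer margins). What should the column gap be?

30 px

3·85.75 + 2g = 317.25 → 2g = 60 → g = 30 px.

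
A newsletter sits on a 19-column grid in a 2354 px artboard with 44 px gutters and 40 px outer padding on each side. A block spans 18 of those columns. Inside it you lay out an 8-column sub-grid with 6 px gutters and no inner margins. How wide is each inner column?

263.75 px

Take off 80 px of margins, leaving 2274 px.
2274 − 18·44 = 1482; ÷19 gives c = 78 px.
18 columns plus 17 gutters: 1404 + 748 = 2152 px.
Subtracting 7 gutters of 6 leaves 2110 for 8 columns, so d = 263.75 px.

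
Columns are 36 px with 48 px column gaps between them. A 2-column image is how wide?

120 px

2 columns plus 1 column gap: 72 + 48 = 120 px.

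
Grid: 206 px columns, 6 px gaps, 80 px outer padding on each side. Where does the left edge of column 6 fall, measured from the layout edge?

1140 px

Each column+gutter stride is 212 px; 5 of them past the 80 px margin is 80 + 1060 = 1140 px.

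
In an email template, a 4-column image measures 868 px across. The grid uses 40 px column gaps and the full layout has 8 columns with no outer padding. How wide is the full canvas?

4 columns + 3 column gaps: 4c + 3·40 = 868.
4c = 868 − 120 = 748, so c = 187 px.
Canvas = 8·187 + 7·40 = 1496 + 280 = 1776 px.

1776 px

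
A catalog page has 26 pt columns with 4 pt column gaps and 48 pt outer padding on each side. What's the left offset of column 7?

228 pt

Column 7 starts at margin + 6·(column + gutter) = 48 + 6·30 = 228 pt.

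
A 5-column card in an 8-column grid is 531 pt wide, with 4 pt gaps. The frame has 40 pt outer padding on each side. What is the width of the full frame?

531 − 4·4 = 515; ÷5 gives c = 103 pt.
Adding margins, columns and gutters: 80 + 824 + 28 = 932 pt.

932 pt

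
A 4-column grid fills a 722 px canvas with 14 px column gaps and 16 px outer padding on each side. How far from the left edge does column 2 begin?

192 px

Take off 32 px of margins, leaving 690 px.
Subtracting 3 column gaps of 14 leaves 648 for 4 columns, so c = 162 px.
Before column 2: the margin + 1 column + 1 column gap.
Offset = 16 + 1·(162 + 14) = 16 + 176 = 192 px.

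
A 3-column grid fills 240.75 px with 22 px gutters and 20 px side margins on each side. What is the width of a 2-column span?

126.5 px

Subtract both margins: 240.75 − 2·20 = 200.75 px.
3 columns + 2 gutters: 3c + 2·22 = 200.75.
3c = 200.75 − 44 = 156.75, so c = 52.25 px.
Span of 2: 2·52.25 + 1·22 = 104.5 + 22 = 126.5 px.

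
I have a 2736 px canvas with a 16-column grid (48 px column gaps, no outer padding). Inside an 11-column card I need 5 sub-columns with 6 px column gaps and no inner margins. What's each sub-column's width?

16 columns + 15 column gaps: 16c + 15·48 = 2736.
16c = 2736 − 720 = 2016, so c = 126 px.
11 columns plus 10 column gaps: 1386 + 480 = 1866 px.
5 columns + 4 column gaps: 5d + 4·6 = 1866.
5d = 1866 − 24 = 1842, so d = 368.4 px.

368.4 px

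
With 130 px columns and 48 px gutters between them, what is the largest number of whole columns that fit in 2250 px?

12 columns

12 columns: 12·130 + 11·48 = 2088 px ≤ 2250.
13 columns: 2266 px > 2250. So 12.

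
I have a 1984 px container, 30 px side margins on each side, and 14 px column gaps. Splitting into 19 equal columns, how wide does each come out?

Subtract both margins: 1984 − 2·30 = 1924 px.
19 columns + 18 column gaps: 19c + 18·14 = 1924.
19c = 1924 − 252 = 1672, so c = 88 px.

88 px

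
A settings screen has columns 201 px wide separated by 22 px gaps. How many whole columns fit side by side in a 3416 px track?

Each extra column adds 201 + 22 = 223 px.
(3416 + 22) / 223 = 15.42, so 15 columns fit.

15 columns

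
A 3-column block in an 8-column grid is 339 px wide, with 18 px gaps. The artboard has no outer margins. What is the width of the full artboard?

934 px

3c + 2·18 = 339 → 3c = 303 → c = 101 px.
Total width: 8·101 + 7·18 = 934 px.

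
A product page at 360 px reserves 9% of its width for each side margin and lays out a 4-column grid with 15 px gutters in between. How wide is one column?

360 × (1 − 2·9%) = 360 × 82% = 295.2 px for the columns.
Subtracting 3 gutters of 15 leaves 250.2 for 4 columns, so c = 62.55 px.

62.55 px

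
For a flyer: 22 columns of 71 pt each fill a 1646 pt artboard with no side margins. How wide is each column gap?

4 pt

22 columns take 22·71 = 1562 pt; remaining 84 splits into 21 column gaps.
g = 84 / 21 = 4 pt.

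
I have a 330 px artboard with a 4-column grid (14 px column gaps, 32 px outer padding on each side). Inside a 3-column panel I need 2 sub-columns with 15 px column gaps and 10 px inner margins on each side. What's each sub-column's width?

80.5 px

Inside the margins: 330 − 64 = 266 px.
266 − 3·14 = 224; ÷4 gives c = 56 px.
3-column span = 3·56 + 2·14 = 196 px.
Inner content = 196 − 2·10 = 176 px.
Subtracting 1 column gap of 15 leaves 161 for 2 columns, so d = 80.5 px.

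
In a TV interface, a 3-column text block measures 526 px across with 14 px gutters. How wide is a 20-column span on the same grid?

3586 px

3c + 2·14 = 526 → 3c = 498 → c = 166 px.
20 columns plus 19 gutters: 3320 + 266 = 3586 px.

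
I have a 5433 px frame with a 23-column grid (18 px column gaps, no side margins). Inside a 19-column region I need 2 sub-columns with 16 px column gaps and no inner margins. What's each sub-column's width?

23 columns + 22 column gaps: 23c + 22·18 = 5433.
23c = 5433 − 396 = 5037, so c = 219 px.
19 columns plus 18 column gaps: 4161 + 324 = 4485 px.
Subtracting 1 column gap of 16 leaves 4469 for 2 columns, so d = 2234.5 px.

2234.5 px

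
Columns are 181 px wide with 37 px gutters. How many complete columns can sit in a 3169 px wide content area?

14 columns

k columns need k·181 + (k−1)·37 = k·218 − 37.
k·218 − 37 ≤ 3169 → k ≤ 3206 / 218 ≈ 14.71, so k = 14.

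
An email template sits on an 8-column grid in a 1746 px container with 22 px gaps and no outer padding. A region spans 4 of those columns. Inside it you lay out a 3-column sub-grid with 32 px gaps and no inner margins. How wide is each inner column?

266 px

1746 − 7·22 = 1592; ÷8 gives c = 199 px.
4-column span = 4·199 + 3·22 = 862 px.
3d + 2·32 = 862 → 3d = 798 → d = 266 px.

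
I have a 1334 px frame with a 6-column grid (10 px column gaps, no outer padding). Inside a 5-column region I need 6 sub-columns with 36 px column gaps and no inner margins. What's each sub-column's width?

Subtracting 5 column gaps of 10 leaves 1284 for 6 columns, so c = 214 px.
Span of 5: 5·214 + 4·10 = 1070 + 40 = 1110 px.
1110 − 5·36 = 930; ÷6 gives d = 155 px.

155 px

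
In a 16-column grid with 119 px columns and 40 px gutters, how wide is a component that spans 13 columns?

2027 px

13-column span = 13·119 + 12·40 = 2027 px.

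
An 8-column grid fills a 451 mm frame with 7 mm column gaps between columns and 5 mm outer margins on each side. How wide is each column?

49 mm

Subtract both margins: 451 − 2·5 = 441 mm.
441 − 7·7 = 392; ÷8 gives c = 49 mm.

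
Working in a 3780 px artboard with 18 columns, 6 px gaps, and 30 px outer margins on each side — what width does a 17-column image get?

Subtract both margins: 3780 − 2·30 = 3720 px.
18c + 17·6 = 3720 → 18c = 3618 → c = 201 px.
Span of 17: 17·201 + 16·6 = 3417 + 96 = 3513 px.

3513 px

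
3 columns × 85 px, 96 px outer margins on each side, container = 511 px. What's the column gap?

32 px

Subtract both margins: 511 − 2·96 = 319 px.
Columns use 255 px, leaving 64 px across 2 column gaps = 32 px each.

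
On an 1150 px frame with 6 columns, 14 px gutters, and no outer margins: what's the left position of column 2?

6c + 5·14 = 1150 → 6c = 1080 → c = 180 px.
Each column+gutter stride is 194 px; with no margin, 1 of them is 194 px.

194 px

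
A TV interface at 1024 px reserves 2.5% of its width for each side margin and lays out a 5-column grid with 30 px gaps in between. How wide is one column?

170.56 px

Each margin = 2.5% of 1024 = 25.6 px; content = 1024 − 2·25.6 = 972.8 px.
5c + 4·30 = 972.8 → 5c = 852.8 → c = 170.56 px.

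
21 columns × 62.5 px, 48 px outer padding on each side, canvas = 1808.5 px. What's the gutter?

20 px

Content width = 1808.5 − 2·48 = 1712.5 px.
21·62.5 + 20g = 1712.5 → 20g = 400 → g = 20 px.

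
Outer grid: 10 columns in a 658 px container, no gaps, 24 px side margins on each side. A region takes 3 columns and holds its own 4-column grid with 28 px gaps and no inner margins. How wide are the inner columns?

24.75 px

Take off 48 px of margins, leaving 610 px.
With no gaps, each column is 610/10 = 61 px.
3-column span = 3·61 = 183 px.
183 − 3·28 = 99; ÷4 gives d = 24.75 px.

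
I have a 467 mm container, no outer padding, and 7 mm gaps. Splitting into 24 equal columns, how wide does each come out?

12.75 mm

467 − 23·7 = 306; ÷24 gives c = 12.75 mm.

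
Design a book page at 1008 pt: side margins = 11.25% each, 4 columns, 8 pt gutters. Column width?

1008 × (1 − 2·11.25%) = 1008 × 77.5% = 781.2 pt for the columns.
781.2 − 3·8 = 757.2; ÷4 gives c = 189.3 pt.

189.3 pt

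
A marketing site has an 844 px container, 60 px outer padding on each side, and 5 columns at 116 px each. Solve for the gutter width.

36 px

Take off 120 px of margins, leaving 724 px.
Columns use 580 px, leaving 144 px across 4 gutters = 36 px each.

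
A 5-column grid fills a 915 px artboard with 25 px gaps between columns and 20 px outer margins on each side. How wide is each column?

Content width = 915 − 2·20 = 875 px.
Subtracting 4 gaps of 25 leaves 775 for 5 columns, so c = 155 px.

155 px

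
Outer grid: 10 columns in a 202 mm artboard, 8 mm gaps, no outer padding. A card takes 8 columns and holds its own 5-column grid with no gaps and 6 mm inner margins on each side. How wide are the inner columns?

202 − 9·8 = 130; ÷10 gives c = 13 mm.
8 columns plus 7 gaps: 104 + 56 = 160 mm.
Inner content = 160 − 2·6 = 148 mm.
148 / 5 = 29.6 mm per column.

29.6 mm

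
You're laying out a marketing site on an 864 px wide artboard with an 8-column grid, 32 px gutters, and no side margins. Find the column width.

8 columns + 7 gutters: 8c + 7·32 = 864.
8c = 864 − 224 = 640, so c = 80 px.

80 px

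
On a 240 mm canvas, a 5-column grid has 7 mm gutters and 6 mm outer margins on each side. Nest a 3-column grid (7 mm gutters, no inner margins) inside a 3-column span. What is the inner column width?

Inside the margins: 240 − 12 = 228 mm.
Subtracting 4 gutters of 7 leaves 200 for 5 columns, so c = 40 mm.
Span of 3: 3·40 + 2·7 = 120 + 14 = 134 mm.
3 columns + 2 gutters: 3d + 2·7 = 134.
3d = 134 − 14 = 120, so d = 40 mm.

40 mm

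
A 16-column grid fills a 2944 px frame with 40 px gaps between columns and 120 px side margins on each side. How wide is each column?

Content width = 2944 − 2·120 = 2704 px.
16 columns + 15 gaps: 16c + 15·40 = 2704.
16c = 2704 − 600 = 2104, so c = 131.5 px.

131.5 px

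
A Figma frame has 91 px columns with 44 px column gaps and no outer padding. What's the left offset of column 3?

Each column+gutter stride is 135 px; with no margin, 2 of them is 270 px.

270 px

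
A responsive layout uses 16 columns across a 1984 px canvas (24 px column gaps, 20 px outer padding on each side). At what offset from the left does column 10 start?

Subtract both margins: 1984 − 2·20 = 1944 px.
16 columns + 15 column gaps: 16c + 15·24 = 1944.
16c = 1944 − 360 = 1584, so c = 99 px.
Each column+gutter stride is 123 px; 9 of them past the 20 px margin is 20 + 1107 = 1127 px.

1127 px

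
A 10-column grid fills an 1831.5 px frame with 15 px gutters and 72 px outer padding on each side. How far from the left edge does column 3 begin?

412.5 px

Inside the margins: 1831.5 − 144 = 1687.5 px.
10 columns + 9 gutters: 10c + 9·15 = 1687.5.
10c = 1687.5 − 135 = 1552.5, so c = 155.25 px.
Each column+gutter stride is 170.25 px; 2 of them past the 72 px margin is 72 + 340.5 = 412.5 px.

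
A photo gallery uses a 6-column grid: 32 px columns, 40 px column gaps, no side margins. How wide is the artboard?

Summing: 192 + 200 = 392 px.

392 px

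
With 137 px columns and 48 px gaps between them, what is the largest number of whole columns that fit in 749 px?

Each extra column adds 137 + 48 = 185 px.
(749 + 48) / 185 = 4.31, so 4 columns fit.

4 columns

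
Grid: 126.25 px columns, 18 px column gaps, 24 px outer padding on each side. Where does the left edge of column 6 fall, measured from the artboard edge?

Column 6 starts at margin + 5·(column + gutter) = 24 + 5·144.25 = 745.25 px.

745.25 px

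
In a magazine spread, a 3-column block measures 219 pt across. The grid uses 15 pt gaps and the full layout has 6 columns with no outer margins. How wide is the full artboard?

453 pt

Subtracting 2 gaps of 15 leaves 189 for 3 columns, so c = 63 pt.
Artboard = 6·63 + 5·15 = 378 + 75 = 453 pt.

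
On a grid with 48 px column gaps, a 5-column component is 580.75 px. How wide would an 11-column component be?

Subtracting 4 column gaps of 48 leaves 388.75 for 5 columns, so c = 77.75 px.
11 columns plus 10 column gaps: 855.25 + 480 = 1335.25 px.

1335.25 px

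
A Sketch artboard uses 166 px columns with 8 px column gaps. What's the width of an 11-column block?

Span of 11: 11·166 + 10·8 = 1826 + 80 = 1906 px.

1906 px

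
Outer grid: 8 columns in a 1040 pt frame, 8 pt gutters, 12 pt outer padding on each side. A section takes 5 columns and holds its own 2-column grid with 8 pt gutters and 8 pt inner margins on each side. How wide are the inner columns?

Inside the margins: 1040 − 24 = 1016 pt.
8 columns + 7 gutters: 8c + 7·8 = 1016.
8c = 1016 − 56 = 960, so c = 120 pt.
5-column span = 5·120 + 4·8 = 632 pt.
Inner content = 632 − 2·8 = 616 pt.
616 − 1·8 = 608; ÷2 gives d = 304 pt.

304 pt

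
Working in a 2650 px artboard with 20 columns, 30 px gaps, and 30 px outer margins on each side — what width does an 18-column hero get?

2328 px

Content width = 2650 − 2·30 = 2590 px.
20 columns + 19 gaps: 20c + 19·30 = 2590.
20c = 2590 − 570 = 2020, so c = 101 px.
18-column span = 18·101 + 17·30 = 2328 px.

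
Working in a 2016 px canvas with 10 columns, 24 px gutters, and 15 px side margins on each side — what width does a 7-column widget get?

1383 px

Content width = 2016 − 2·15 = 1986 px.
10 columns + 9 gutters: 10c + 9·24 = 1986.
10c = 1986 − 216 = 1770, so c = 177 px.
7 columns plus 6 gutters: 1239 + 144 = 1383 px.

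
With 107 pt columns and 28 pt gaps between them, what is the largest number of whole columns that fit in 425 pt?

Each extra column adds 107 + 28 = 135 pt.
(425 + 28) / 135 = 3.36, so 3 columns fit.

3 columns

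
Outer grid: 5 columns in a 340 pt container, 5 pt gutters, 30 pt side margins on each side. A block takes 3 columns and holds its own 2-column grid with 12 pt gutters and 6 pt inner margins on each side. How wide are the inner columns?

71 pt

Subtract both margins: 340 − 2·30 = 280 pt.
Subtracting 4 gutters of 5 leaves 260 for 5 columns, so c = 52 pt.
3 columns plus 2 gutters: 156 + 10 = 166 pt.
Inner content = 166 − 2·6 = 154 pt.
154 − 1·12 = 142; ÷2 gives d = 71 pt.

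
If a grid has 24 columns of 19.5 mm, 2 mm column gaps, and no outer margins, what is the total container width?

Container = 24·19.5 + 23·2 = 468 + 46 = 514 mm.

514 mm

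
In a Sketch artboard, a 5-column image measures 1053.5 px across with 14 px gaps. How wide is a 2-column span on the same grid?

413 px

5 columns + 4 gaps: 5c + 4·14 = 1053.5.
5c = 1053.5 − 56 = 997.5, so c = 199.5 px.
2 columns plus 1 gap: 399 + 14 = 413 px.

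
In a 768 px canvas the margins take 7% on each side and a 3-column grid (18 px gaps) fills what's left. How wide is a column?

208.16 px

Margins: 7% × 768 = 53.76 px each, so content = 768 − 107.52 = 660.48 px.
3c + 2·18 = 660.48 → 3c = 624.48 → c = 208.16 px.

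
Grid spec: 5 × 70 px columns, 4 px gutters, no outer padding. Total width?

Layout = 5·70 + 4·4 = 350 + 16 = 366 px.

366 px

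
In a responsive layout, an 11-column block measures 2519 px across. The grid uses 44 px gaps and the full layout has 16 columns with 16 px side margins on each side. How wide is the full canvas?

11 columns + 10 gaps: 11c + 10·44 = 2519.
11c = 2519 − 440 = 2079, so c = 189 px.
Canvas = 2·16 + 16·189 + 15·44 = 32 + 3024 + 660 = 3716 px.

3716 px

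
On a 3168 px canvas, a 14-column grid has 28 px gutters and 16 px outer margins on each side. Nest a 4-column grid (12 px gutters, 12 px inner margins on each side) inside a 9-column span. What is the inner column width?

486.5 px

Take off 32 px of margins, leaving 3136 px.
14c + 13·28 = 3136 → 14c = 2772 → c = 198 px.
Span of 9: 9·198 + 8·28 = 1782 + 224 = 2006 px.
Inner content = 2006 − 2·12 = 1982 px.
4d + 3·12 = 1982 → 4d = 1946 → d = 486.5 px.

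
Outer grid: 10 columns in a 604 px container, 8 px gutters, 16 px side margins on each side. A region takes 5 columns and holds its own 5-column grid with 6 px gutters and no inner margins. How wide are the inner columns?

51.6 px

Take off 32 px of margins, leaving 572 px.
10c + 9·8 = 572 → 10c = 500 → c = 50 px.
Span of 5: 5·50 + 4·8 = 250 + 32 = 282 px.
5d + 4·6 = 282 → 5d = 258 → d = 51.6 px.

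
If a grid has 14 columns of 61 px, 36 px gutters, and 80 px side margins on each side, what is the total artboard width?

Adding margins, columns and gutters: 160 + 854 + 468 = 1482 px.

1482 px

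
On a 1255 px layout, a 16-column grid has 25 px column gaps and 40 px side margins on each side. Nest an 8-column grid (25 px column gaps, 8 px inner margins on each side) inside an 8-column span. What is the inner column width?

Subtract both margins: 1255 − 2·40 = 1175 px.
16c + 15·25 = 1175 → 16c = 800 → c = 50 px.
Span of 8: 8·50 + 7·25 = 400 + 175 = 575 px.
Inner content = 575 − 2·8 = 559 px.
559 − 7·25 = 384; ÷8 gives d = 48 px.

48 px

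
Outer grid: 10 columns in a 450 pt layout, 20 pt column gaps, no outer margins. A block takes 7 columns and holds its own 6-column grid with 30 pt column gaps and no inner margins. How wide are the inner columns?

26.5 pt

Subtracting 9 column gaps of 20 leaves 270 for 10 columns, so c = 27 pt.
Span of 7: 7·27 + 6·20 = 189 + 120 = 309 pt.
Subtracting 5 column gaps of 30 leaves 159 for 6 columns, so d = 26.5 pt.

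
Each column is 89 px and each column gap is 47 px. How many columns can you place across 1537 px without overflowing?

11 columns

Each extra column adds 89 + 47 = 136 px.
(1537 + 47) / 136 = 11.65, so 11 columns fit.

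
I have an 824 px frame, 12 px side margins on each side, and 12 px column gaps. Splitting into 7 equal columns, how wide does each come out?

Inside the margins: 824 − 24 = 800 px.
7 columns + 6 column gaps: 7c + 6·12 = 800.
7c = 800 − 72 = 728, so c = 104 px.

104 px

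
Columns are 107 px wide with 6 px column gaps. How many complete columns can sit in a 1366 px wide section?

k columns need k·107 + (k−1)·6 = k·113 − 6.
k·113 − 6 ≤ 1366 → k ≤ 1372 / 113 ≈ 12.14, so k = 12.

12 columns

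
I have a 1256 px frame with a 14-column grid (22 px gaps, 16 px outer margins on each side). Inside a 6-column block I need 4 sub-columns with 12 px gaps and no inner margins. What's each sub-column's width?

Inside the margins: 1256 − 32 = 1224 px.
1224 − 13·22 = 938; ÷14 gives c = 67 px.
Span of 6: 6·67 + 5·22 = 402 + 110 = 512 px.
4 columns + 3 gaps: 4d + 3·12 = 512.
4d = 512 − 36 = 476, so d = 119 px.

119 px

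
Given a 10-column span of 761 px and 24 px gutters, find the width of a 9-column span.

10 columns + 9 gutters: 10c + 9·24 = 761.
10c = 761 − 216 = 545, so c = 54.5 px.
9-column span = 9·54.5 + 8·24 = 682.5 px.

682.5 px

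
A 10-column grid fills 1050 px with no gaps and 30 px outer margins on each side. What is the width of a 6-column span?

Content width = 1050 − 2·30 = 990 px.
With no gaps, each column is 990/10 = 99 px.
6-column span = 6·99 = 594 px.

594 px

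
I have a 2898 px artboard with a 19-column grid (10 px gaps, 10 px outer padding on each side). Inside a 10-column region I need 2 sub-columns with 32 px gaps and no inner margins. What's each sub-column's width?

Take off 20 px of margins, leaving 2878 px.
2878 − 18·10 = 2698; ÷19 gives c = 142 px.
Span of 10: 10·142 + 9·10 = 1420 + 90 = 1510 px.
2d + 1·32 = 1510 → 2d = 1478 → d = 739 px.

739 px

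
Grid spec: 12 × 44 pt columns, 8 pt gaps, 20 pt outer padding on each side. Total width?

656 pt

Container = 2·20 + 12·44 + 11·8 = 40 + 528 + 88 = 656 pt.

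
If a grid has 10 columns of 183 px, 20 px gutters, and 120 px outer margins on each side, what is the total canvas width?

2250 px

Canvas = 2·120 + 10·183 + 9·20 = 240 + 1830 + 180 = 2250 px.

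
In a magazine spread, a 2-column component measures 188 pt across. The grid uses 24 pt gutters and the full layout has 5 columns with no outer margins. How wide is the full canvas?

506 pt

Subtracting 1 gutter of 24 leaves 164 for 2 columns, so c = 82 pt.
Canvas = 5·82 + 4·24 = 410 + 96 = 506 pt.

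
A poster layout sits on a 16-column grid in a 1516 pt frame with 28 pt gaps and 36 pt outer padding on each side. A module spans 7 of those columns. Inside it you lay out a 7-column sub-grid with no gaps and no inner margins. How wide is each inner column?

88 pt

Inside the margins: 1516 − 72 = 1444 pt.
16c + 15·28 = 1444 → 16c = 1024 → c = 64 pt.
Span of 7: 7·64 + 6·28 = 448 + 168 = 616 pt.
7d = 616 → d = 88 pt.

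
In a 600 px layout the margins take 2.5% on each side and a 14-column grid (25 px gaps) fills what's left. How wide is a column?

Margins: 2.5% × 600 = 15 px each, so content = 600 − 30 = 570 px.
14 columns + 13 gaps: 14c + 13·25 = 570.
14c = 570 − 325 = 245, so c = 17.5 px.

17.5 px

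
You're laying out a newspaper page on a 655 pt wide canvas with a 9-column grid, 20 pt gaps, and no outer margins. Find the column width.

9c + 8·20 = 655 → 9c = 495 → c = 55 pt.

55 pt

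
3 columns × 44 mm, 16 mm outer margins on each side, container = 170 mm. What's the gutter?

3 mm

Inside the margins: 170 − 32 = 138 mm.
3 columns take 3·44 = 132 mm; remaining 6 splits into 2 gutters.
g = 6 / 2 = 3 mm.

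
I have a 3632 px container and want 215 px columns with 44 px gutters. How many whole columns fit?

k columns need k·215 + (k−1)·44 = k·259 − 44.
k·259 − 44 ≤ 3632 → k ≤ 3676 / 259 ≈ 14.19, so k = 14.

14 columns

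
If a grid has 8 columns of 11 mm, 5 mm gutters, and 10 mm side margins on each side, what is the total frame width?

143 mm

Frame = 2·10 + 8·11 + 7·5 = 20 + 88 + 35 = 143 mm.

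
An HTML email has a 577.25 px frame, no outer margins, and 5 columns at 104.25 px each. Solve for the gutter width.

14 px

5·104.25 + 4g = 577.25 → 4g = 56 → g = 14 px.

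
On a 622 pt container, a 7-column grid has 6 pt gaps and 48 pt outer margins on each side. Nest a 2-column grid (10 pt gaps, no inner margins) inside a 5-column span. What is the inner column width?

182 pt

Subtract both margins: 622 − 2·48 = 526 pt.
7c + 6·6 = 526 → 7c = 490 → c = 70 pt.
5-column span = 5·70 + 4·6 = 374 pt.
2d + 1·10 = 374 → 2d = 364 → d = 182 pt.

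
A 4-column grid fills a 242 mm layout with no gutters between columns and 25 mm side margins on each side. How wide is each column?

48 mm

Take off 50 mm of margins, leaving 192 mm.
192 / 4 = 48 mm per column.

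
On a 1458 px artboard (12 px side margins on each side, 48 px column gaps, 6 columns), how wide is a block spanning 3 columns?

693 px

Content width = 1458 − 2·12 = 1434 px.
6 columns + 5 column gaps: 6c + 5·48 = 1434.
6c = 1434 − 240 = 1194, so c = 199 px.
Span of 3: 3·199 + 2·48 = 597 + 96 = 693 px.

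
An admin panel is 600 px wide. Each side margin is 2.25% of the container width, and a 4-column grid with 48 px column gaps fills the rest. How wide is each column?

107.25 px

Each margin = 2.25% of 600 = 13.5 px; content = 600 − 2·13.5 = 573 px.
573 − 3·48 = 429; ÷4 gives c = 107.25 px.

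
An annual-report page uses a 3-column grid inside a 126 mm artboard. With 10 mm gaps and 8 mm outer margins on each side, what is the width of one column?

30 mm

Subtract both margins: 126 − 2·8 = 110 mm.
3 columns + 2 gaps: 3c + 2·10 = 110.
3c = 110 − 20 = 90, so c = 30 mm.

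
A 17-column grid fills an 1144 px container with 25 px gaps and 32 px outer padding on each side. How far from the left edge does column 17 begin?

1072 px

Subtract both margins: 1144 − 2·32 = 1080 px.
Subtracting 16 gaps of 25 leaves 680 for 17 columns, so c = 40 px.
Before column 17: the margin + 16 columns + 16 gaps.
Offset = 32 + 16·(40 + 25) = 32 + 1040 = 1072 px.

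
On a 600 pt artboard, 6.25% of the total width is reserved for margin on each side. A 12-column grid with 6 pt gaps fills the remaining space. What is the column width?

600 × (1 − 2·6.25%) = 600 × 87.5% = 525 pt for the columns.
Subtracting 11 gaps of 6 leaves 459 for 12 columns, so c = 38.25 pt.

38.25 pt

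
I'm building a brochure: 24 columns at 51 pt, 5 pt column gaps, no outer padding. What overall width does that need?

Artboard = 24·51 + 23·5 = 1224 + 115 = 1339 pt.

1339 pt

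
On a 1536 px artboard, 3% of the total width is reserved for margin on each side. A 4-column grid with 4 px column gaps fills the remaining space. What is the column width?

357.96 px

Each margin = 3% of 1536 = 46.08 px; content = 1536 − 2·46.08 = 1443.84 px.
1443.84 − 3·4 = 1431.84; ÷4 gives c = 357.96 px.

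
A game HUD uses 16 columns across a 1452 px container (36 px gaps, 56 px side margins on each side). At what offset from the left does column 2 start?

Subtract both margins: 1452 − 2·56 = 1340 px.
16c + 15·36 = 1340 → 16c = 800 → c = 50 px.
Column 2 starts at margin + 1·(column + gutter) = 56 + 1·86 = 142 px.

142 px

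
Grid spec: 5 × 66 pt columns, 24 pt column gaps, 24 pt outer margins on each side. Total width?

Adding margins, columns and gutters: 48 + 330 + 96 = 474 pt.

474 pt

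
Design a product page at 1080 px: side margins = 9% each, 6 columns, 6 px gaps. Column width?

Each margin = 9% of 1080 = 97.2 px; content = 1080 − 2·97.2 = 885.6 px.
885.6 − 5·6 = 855.6; ÷6 gives c = 142.6 px.

142.6 px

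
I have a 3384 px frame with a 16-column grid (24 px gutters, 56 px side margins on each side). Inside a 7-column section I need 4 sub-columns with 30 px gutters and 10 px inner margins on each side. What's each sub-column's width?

327 px

Outer content = 3384 − 2·56 = 3272 px.
3272 − 15·24 = 2912; ÷16 gives c = 182 px.
Span of 7: 7·182 + 6·24 = 1274 + 144 = 1418 px.
Inner content = 1418 − 2·10 = 1398 px.
4d + 3·30 = 1398 → 4d = 1308 → d = 327 px.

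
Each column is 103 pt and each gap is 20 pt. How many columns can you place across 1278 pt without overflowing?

10 columns: 10·103 + 9·20 = 1210 pt ≤ 1278.
11 columns: 1333 pt > 1278. So 10.

10 columns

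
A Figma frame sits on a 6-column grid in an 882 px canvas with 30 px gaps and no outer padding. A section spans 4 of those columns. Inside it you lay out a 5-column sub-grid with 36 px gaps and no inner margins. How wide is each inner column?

86.8 px

6 columns + 5 gaps: 6c + 5·30 = 882.
6c = 882 − 150 = 732, so c = 122 px.
4 columns plus 3 gaps: 488 + 90 = 578 px.
5 columns + 4 gaps: 5d + 4·36 = 578.
5d = 578 − 144 = 434, so d = 86.8 px.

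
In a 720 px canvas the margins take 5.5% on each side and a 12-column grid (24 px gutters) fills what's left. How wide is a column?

31.4 px

720 × (1 − 2·5.5%) = 720 × 89% = 640.8 px for the columns.
640.8 − 11·24 = 376.8; ÷12 gives c = 31.4 px.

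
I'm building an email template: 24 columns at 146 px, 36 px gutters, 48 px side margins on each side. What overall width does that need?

4428 px

Frame = 2·48 + 24·146 + 23·36 = 96 + 3504 + 828 = 4428 px.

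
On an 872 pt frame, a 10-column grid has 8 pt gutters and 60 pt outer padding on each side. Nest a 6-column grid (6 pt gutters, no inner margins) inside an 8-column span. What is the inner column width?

95 pt

Take off 120 pt of margins, leaving 752 pt.
10 columns + 9 gutters: 10c + 9·8 = 752.
10c = 752 − 72 = 680, so c = 68 pt.
8 columns plus 7 gutters: 544 + 56 = 600 pt.
Subtracting 5 gutters of 6 leaves 570 for 6 columns, so d = 95 pt.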